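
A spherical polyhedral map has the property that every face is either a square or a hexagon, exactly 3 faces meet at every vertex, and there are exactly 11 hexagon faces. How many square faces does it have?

6

Let x be the number of squares; then F = 11 + x.
Edge–face incidences: 2E = 6·11 + 4·x = 66 + 4x.
Every vertex has degree 3, so 3V = 2E.
Euler: V − E + F = 2 ⇒ (2E)/3 − E + (11 + x) = 2.
Multiply by 6: 2·(2E) − 3·(2E) + 6·(11 + x) = 12, i.e. 66 + 6x − (66 + 4x) = 12.
Collecting terms: 2x = 12, so x = 6.
Then 2E = 66 + 4·6 = 90, so E = 45, V = 2E/3 = 30, F = 11 + 6 = 17.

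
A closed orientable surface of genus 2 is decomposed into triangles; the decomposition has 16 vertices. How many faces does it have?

χ = 2 − 2·2 = -2, and every face is a triangle so 3F = 2E.
V − E + F = -2 with E = 3F/2 gives 16 − (3/2 − 1)·F = -2, so F = 36 and E = 54.

36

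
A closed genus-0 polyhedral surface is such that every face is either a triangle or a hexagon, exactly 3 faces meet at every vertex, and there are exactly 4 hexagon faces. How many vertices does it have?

12

Let x be the number of triangles; then F = 4 + x.
Edge–face incidences: 2E = 6·4 + 3·x = 24 + 3x.
Every vertex has degree 3, so 3V = 2E.
Euler: V − E + F = 2 ⇒ (2E)/3 − E + (4 + x) = 2.
Multiply by 6: 2·(2E) − 3·(2E) + 6·(4 + x) = 12, i.e. 24 + 6x − (24 + 3x) = 12.
Collecting terms: 3x = 12, so x = 4.
Then 2E = 24 + 3·4 = 36, so E = 18, V = 2E/3 = 12, F = 4 + 4 = 8.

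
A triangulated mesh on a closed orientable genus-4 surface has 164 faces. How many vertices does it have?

76

χ = 2 − 2·4 = -6, and every face is a triangle so 3F = 2E.
E = 3·164/2 = 246. Then V = -6 + E − F = -6 + 246 − 164 = 76.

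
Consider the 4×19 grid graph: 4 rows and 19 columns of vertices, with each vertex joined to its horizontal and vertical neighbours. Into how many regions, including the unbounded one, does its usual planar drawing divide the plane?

55

The grid has V = 4·19 = 76 vertices and E = 4·18 + 19·3 = 129 edges.
F = 2 − V + E = 2 − 76 + 129 = 55.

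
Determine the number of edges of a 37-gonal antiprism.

148

An antiprism on an n-gon has two n-gon caps and 2n triangles: V = 2·37 = 74, E = 4·37 = 148, F = 2·37 + 2 = 76.
Check: V − E + F = 74 − 148 + 76 = 2.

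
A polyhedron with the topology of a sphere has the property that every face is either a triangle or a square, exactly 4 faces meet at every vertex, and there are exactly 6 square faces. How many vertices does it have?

12

Let x be the number of triangles; then F = 6 + x.
Edge–face incidences: 2E = 4·6 + 3·x = 24 + 3x.
Every vertex has degree 4, so 4V = 2E.
Euler: V − E + F = 2 ⇒ (2E)/4 − E + (6 + x) = 2.
Multiply by 8: 2·(2E) − 4·(2E) + 8·(6 + x) = 16, i.e. 48 + 8x − 2·(24 + 3x) = 16.
Collecting terms: 2x = 16, so x = 8.
Then 2E = 24 + 3·8 = 48, so E = 24, V = 2E/4 = 12, F = 6 + 8 = 14.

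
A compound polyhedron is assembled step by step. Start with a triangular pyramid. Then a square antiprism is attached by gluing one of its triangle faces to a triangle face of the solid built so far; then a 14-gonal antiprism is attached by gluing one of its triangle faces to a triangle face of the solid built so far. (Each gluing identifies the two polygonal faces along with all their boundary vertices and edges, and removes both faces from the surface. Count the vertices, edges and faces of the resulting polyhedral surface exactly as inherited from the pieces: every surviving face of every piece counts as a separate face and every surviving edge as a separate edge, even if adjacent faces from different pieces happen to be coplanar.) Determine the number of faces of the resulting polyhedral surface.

40

A triangular pyramid: V=4, E=6, F=4.
Attach a square antiprism (V=8, E=16, F=10) along a 3-gon: merge 3 vertices and 3 edges, delete both glued faces → V=9, E=19, F=12.
Attach a 14-gonal antiprism (V=28, E=56, F=30) along a 3-gon: merge 3 vertices and 3 edges, delete both glued faces → V=34, E=72, F=40.
Check: V − E + F = 34 − 72 + 40 = 2.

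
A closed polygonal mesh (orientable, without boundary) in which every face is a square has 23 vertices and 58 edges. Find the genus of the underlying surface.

4

Every face is a square and each edge borders two faces, so 4F = 2·58, giving F = 29.
χ = V − E + F = 23 − 58 + 29 = -6.
For a closed orientable surface χ = 2 − 2g, so g = (2 − (-6))/2 = 4.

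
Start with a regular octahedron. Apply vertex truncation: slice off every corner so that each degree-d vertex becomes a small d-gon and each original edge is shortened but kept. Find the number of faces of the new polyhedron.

14

The base solid has V = 6, E = 12, F = 8.
Truncation replaces each original edge-end by a new vertex, so V′ = 2E = 24.
Each original edge survives, and each old vertex of degree d contributes d new edges; summing degrees gives Σd = 2E, so E′ = E + 2E = 3E = 36.
Each original face survives and each original vertex becomes one new face: F′ = F + V = 14.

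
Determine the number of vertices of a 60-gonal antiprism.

An antiprism on an n-gon has two n-gon caps and 2n triangles: V = 2·60 = 120, E = 4·60 = 240, F = 2·60 + 2 = 122.

120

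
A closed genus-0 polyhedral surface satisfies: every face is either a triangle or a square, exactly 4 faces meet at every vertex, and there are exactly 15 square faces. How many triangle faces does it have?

8

Let x be the number of triangles; then F = 15 + x.
Edge–face incidences: 2E = 4·15 + 3·x = 60 + 3x.
Every vertex has degree 4, so 4V = 2E.
Euler: V − E + F = 2 ⇒ (2E)/4 − E + (15 + x) = 2.
Multiply by 8: 2·(2E) − 4·(2E) + 8·(15 + x) = 16, i.e. 120 + 8x − 2·(60 + 3x) = 16.
Collecting terms: 2x = 16, so x = 8.
Then 2E = 60 + 3·8 = 84, so E = 42, V = 2E/4 = 21, F = 15 + 8 = 23.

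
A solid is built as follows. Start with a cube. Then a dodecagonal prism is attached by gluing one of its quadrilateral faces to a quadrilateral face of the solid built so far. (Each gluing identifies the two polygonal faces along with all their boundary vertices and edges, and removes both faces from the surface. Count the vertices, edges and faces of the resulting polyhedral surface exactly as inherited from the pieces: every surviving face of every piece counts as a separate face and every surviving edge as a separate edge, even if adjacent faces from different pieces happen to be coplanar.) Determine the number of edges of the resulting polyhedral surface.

44

A cube: V=8, E=12, F=6.
Attach a dodecagonal prism (V=24, E=36, F=14) along a 4-gon: merge 4 vertices and 4 edges, delete both glued faces → V=28, E=44, F=18.
Check: V − E + F = 28 − 44 + 18 = 2.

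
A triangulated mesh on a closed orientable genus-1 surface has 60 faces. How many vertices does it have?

30

χ = 2 − 2·1 = 0, and every face is a triangle so 3F = 2E.
E = 3·60/2 = 90. Then V = 0 + E − F = 0 + 90 − 60 = 30.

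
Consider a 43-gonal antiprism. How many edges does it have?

172

An antiprism on an n-gon has two n-gon caps and 2n triangles: V = 2·43 = 86, E = 4·43 = 172, F = 2·43 + 2 = 88.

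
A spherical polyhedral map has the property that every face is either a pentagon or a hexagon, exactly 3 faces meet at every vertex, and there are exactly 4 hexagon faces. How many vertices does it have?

28

Let x be the number of pentagons; then F = 4 + x.
Edge–face incidences: 2E = 6·4 + 5·x = 24 + 5x.
Every vertex has degree 3, so 3V = 2E.
Euler: V − E + F = 2 ⇒ (2E)/3 − E + (4 + x) = 2.
Multiply by 6: 2·(2E) − 3·(2E) + 6·(4 + x) = 12, i.e. 24 + 6x − (24 + 5x) = 12.
Collecting terms: x = 12.
Then 2E = 24 + 5·12 = 84, so E = 42, V = 2E/3 = 28, F = 4 + 12 = 16.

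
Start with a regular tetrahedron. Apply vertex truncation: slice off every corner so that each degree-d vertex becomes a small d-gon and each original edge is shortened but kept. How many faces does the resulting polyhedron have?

The base solid has V = 4, E = 6, F = 4.
Truncation replaces each original edge-end by a new vertex, so V′ = 2E = 12.
Each original edge survives, and each old vertex of degree d contributes d new edges; summing degrees gives Σd = 2E, so E′ = E + 2E = 3E = 18.
Each original face survives and each original vertex becomes one new face: F′ = F + V = 8.

8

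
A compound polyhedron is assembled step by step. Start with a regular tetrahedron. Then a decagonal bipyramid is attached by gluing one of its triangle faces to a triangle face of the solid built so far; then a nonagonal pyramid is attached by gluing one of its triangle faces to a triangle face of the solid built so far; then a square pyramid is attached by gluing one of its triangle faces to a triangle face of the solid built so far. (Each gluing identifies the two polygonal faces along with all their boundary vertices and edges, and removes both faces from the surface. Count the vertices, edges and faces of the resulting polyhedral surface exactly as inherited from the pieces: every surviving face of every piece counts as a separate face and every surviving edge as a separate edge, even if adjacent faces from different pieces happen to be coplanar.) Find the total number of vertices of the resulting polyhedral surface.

A regular tetrahedron: V=4, E=6, F=4.
Attach a decagonal bipyramid (V=12, E=30, F=20) along a 3-gon: merge 3 vertices and 3 edges, delete both glued faces → V=13, E=33, F=22.
Attach a nonagonal pyramid (V=10, E=18, F=10) along a 3-gon: merge 3 vertices and 3 edges, delete both glued faces → V=20, E=48, F=30.
Attach a square pyramid (V=5, E=8, F=5) along a 3-gon: merge 3 vertices and 3 edges, delete both glued faces → V=22, E=53, F=33.
Check: V − E + F = 22 − 53 + 33 = 2.

22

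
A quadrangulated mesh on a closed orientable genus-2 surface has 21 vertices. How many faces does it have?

χ = 2 − 2·2 = -2, and every face is a square so 4F = 2E.
V − E + F = -2 with E = 4F/2 gives 21 − (4/2 − 1)·F = -2, so F = 23 and E = 46.

23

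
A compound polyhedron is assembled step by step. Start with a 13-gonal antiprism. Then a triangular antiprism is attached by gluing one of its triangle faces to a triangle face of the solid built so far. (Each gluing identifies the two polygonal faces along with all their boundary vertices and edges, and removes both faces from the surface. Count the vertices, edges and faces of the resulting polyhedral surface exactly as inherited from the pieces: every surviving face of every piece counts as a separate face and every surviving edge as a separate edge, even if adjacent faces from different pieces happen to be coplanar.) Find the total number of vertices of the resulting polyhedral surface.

A 13-gonal antiprism: V=26, E=52, F=28.
Attach a triangular antiprism (V=6, E=12, F=8) along a 3-gon: merge 3 vertices and 3 edges, delete both glued faces → V=29, E=61, F=34.
Check: V − E + F = 29 − 61 + 34 = 2.

29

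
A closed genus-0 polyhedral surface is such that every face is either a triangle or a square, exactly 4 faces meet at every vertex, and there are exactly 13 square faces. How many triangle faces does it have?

Let x be the number of triangles; then F = 13 + x.
Edge–face incidences: 2E = 4·13 + 3·x = 52 + 3x.
Every vertex has degree 4, so 4V = 2E.
Euler: V − E + F = 2 ⇒ (2E)/4 − E + (13 + x) = 2.
Multiply by 8: 2·(2E) − 4·(2E) + 8·(13 + x) = 16, i.e. 104 + 8x − 2·(52 + 3x) = 16.
Collecting terms: 2x = 16, so x = 8.
Then 2E = 52 + 3·8 = 76, so E = 38, V = 2E/4 = 19, F = 13 + 8 = 21.

8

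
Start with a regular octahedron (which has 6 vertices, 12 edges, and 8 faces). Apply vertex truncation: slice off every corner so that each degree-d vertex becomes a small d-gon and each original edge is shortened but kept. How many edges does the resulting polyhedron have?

36

Truncation replaces each original edge-end by a new vertex, so V′ = 2E = 24.
Each original edge survives, and each old vertex of degree d contributes d new edges; summing degrees gives Σd = 2E, so E′ = E + 2E = 3E = 36.
Each original face survives and each original vertex becomes one new face: F′ = F + V = 14.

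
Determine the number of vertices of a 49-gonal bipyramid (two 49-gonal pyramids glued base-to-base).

A bipyramid over an n-gon has 2n triangular faces and n + 2 vertices: V = 49 + 2 = 51, E = 3·49 = 147, F = 2·49 = 98.

51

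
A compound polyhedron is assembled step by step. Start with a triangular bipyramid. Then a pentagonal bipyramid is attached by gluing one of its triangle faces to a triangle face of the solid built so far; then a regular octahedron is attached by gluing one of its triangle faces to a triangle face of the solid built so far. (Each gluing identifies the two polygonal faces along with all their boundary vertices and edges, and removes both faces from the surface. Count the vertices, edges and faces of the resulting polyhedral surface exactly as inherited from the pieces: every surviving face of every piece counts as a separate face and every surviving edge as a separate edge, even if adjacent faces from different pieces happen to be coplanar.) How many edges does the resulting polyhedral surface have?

30

A triangular bipyramid: V=5, E=9, F=6.
Attach a pentagonal bipyramid (V=7, E=15, F=10) along a 3-gon: merge 3 vertices and 3 edges, delete both glued faces → V=9, E=21, F=14.
Attach a regular octahedron (V=6, E=12, F=8) along a 3-gon: merge 3 vertices and 3 edges, delete both glued faces → V=12, E=30, F=20.
Check: V − E + F = 12 − 30 + 20 = 2.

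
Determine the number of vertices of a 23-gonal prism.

A prism on an n-gon has two n-gon bases and n rectangular sides: V = 2·23 = 46, E = 3·23 = 69, F = 23 + 2 = 25.

46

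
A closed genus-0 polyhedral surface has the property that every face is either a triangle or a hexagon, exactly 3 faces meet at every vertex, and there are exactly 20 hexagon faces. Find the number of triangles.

4

Let x be the number of triangles; then F = 20 + x.
Edge–face incidences: 2E = 6·20 + 3·x = 120 + 3x.
Every vertex has degree 3, so 3V = 2E.
Euler: V − E + F = 2 ⇒ (2E)/3 − E + (20 + x) = 2.
Multiply by 6: 2·(2E) − 3·(2E) + 6·(20 + x) = 12, i.e. 120 + 6x − (120 + 3x) = 12.
Collecting terms: 3x = 12, so x = 4.
Then 2E = 120 + 3·4 = 132, so E = 66, V = 2E/3 = 44, F = 20 + 4 = 24.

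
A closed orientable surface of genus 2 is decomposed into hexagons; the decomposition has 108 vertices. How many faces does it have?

55

χ = 2 − 2·2 = -2, and every face is a hexagon so 6F = 2E.
V − E + F = -2 with E = 6F/2 gives 108 − (6/2 − 1)·F = -2, so F = 55 and E = 165.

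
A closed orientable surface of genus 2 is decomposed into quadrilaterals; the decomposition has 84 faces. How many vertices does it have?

82

χ = 2 − 2·2 = -2, and every face is a square so 4F = 2E.
E = 4·84/2 = 168. Then V = -2 + E − F = -2 + 168 − 84 = 82.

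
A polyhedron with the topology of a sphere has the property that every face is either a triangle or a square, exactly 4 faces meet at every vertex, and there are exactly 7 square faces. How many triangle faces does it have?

8

Let x be the number of triangles; then F = 7 + x.
Edge–face incidences: 2E = 4·7 + 3·x = 28 + 3x.
Every vertex has degree 4, so 4V = 2E.
Euler: V − E + F = 2 ⇒ (2E)/4 − E + (7 + x) = 2.
Multiply by 8: 2·(2E) − 4·(2E) + 8·(7 + x) = 16, i.e. 56 + 8x − 2·(28 + 3x) = 16.
Collecting terms: 2x = 16, so x = 8.
Then 2E = 28 + 3·8 = 52, so E = 26, V = 2E/4 = 13, F = 7 + 8 = 15.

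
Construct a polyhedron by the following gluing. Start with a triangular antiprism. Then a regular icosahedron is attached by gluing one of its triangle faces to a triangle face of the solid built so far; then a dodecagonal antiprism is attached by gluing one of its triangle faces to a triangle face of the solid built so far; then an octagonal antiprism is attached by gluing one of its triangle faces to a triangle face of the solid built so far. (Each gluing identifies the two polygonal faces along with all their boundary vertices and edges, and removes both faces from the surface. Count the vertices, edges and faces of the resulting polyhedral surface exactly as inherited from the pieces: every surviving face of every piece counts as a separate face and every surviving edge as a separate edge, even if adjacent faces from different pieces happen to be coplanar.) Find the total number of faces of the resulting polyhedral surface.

A triangular antiprism: V=6, E=12, F=8.
Attach a regular icosahedron (V=12, E=30, F=20) along a 3-gon: merge 3 vertices and 3 edges, delete both glued faces → V=15, E=39, F=26.
Attach a dodecagonal antiprism (V=24, E=48, F=26) along a 3-gon: merge 3 vertices and 3 edges, delete both glued faces → V=36, E=84, F=50.
Attach an octagonal antiprism (V=16, E=32, F=18) along a 3-gon: merge 3 vertices and 3 edges, delete both glued faces → V=49, E=113, F=66.
Check: V − E + F = 49 − 113 + 66 = 2.

66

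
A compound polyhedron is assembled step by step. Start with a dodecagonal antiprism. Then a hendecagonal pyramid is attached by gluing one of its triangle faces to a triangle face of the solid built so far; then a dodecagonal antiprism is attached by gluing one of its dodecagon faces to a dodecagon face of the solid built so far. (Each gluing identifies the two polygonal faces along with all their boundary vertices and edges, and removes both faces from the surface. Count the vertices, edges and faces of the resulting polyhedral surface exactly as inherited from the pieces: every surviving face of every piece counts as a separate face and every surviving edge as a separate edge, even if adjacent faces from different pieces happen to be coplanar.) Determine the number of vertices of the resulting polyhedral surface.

45

A dodecagonal antiprism: V=24, E=48, F=26.
Attach a hendecagonal pyramid (V=12, E=22, F=12) along a 3-gon: merge 3 vertices and 3 edges, delete both glued faces → V=33, E=67, F=36.
Attach a dodecagonal antiprism (V=24, E=48, F=26) along a 12-gon: merge 12 vertices and 12 edges, delete both glued faces → V=45, E=103, F=60.
Check: V − E + F = 45 − 103 + 60 = 2.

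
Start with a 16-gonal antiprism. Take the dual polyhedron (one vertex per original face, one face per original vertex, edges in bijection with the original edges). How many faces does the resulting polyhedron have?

The base solid has V = 32, E = 64, F = 34.
The dual swaps V and F and preserves E: V′ = F = 34, E′ = E = 64, F′ = V = 32.

32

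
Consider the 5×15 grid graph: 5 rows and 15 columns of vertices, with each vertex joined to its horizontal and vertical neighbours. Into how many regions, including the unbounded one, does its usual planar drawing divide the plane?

57

The grid has V = 5·15 = 75 vertices and E = 5·14 + 15·4 = 130 edges.
F = 2 − V + E = 2 − 75 + 130 = 57.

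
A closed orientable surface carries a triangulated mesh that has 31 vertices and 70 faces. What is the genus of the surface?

3

Every face is a triangle, so 2E = 3·70 = 210, giving E = 105.
χ = V − E + F = 31 − 105 + 70 = -4.
For a closed orientable surface χ = 2 − 2g, so g = (2 − (-4))/2 = 3.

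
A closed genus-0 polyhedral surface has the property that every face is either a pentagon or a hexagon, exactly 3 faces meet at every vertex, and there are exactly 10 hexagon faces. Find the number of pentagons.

Let x be the number of pentagons; then F = 10 + x.
Edge–face incidences: 2E = 6·10 + 5·x = 60 + 5x.
Every vertex has degree 3, so 3V = 2E.
Euler: V − E + F = 2 ⇒ (2E)/3 − E + (10 + x) = 2.
Multiply by 6: 2·(2E) − 3·(2E) + 6·(10 + x) = 12, i.e. 60 + 6x − (60 + 5x) = 12.
Collecting terms: x = 12.
Then 2E = 60 + 5·12 = 120, so E = 60, V = 2E/3 = 40, F = 10 + 12 = 22.

12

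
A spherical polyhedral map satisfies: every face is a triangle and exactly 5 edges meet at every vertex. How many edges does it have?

30

Each face has 3 edges and each edge borders two faces, so 2E = 3F.
Each vertex has degree 5, so 5V = 2E and hence V = 3F/5.
Euler: V − E + F = 2 ⇒ (3F/5) − (3F/2) + F = 2.
Multiply by 10: (6 − 15 + 10)F = 20, i.e. 1F = 20.
So F = 20, E = 3·20/2 = 30, V = 3·20/5 = 12.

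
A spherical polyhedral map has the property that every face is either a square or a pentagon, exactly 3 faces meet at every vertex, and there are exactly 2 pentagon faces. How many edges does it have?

15

Let x be the number of squares; then F = 2 + x.
Edge–face incidences: 2E = 5·2 + 4·x = 10 + 4x.
Every vertex has degree 3, so 3V = 2E.
Euler: V − E + F = 2 ⇒ (2E)/3 − E + (2 + x) = 2.
Multiply by 6: 2·(2E) − 3·(2E) + 6·(2 + x) = 12, i.e. 12 + 6x − (10 + 4x) = 12.
Collecting terms: 2x + 2 = 12, so 2x = 10, so x = 5.
Then 2E = 10 + 4·5 = 30, so E = 15, V = 2E/3 = 10, F = 2 + 5 = 7.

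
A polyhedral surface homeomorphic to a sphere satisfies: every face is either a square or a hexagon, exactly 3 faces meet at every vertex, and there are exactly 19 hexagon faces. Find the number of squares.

6

Let x be the number of squares; then F = 19 + x.
Edge–face incidences: 2E = 6·19 + 4·x = 114 + 4x.
Every vertex has degree 3, so 3V = 2E.
Euler: V − E + F = 2 ⇒ (2E)/3 − E + (19 + x) = 2.
Multiply by 6: 2·(2E) − 3·(2E) + 6·(19 + x) = 12, i.e. 114 + 6x − (114 + 4x) = 12.
Collecting terms: 2x = 12, so x = 6.
Then 2E = 114 + 4·6 = 138, so E = 69, V = 2E/3 = 46, F = 19 + 6 = 25.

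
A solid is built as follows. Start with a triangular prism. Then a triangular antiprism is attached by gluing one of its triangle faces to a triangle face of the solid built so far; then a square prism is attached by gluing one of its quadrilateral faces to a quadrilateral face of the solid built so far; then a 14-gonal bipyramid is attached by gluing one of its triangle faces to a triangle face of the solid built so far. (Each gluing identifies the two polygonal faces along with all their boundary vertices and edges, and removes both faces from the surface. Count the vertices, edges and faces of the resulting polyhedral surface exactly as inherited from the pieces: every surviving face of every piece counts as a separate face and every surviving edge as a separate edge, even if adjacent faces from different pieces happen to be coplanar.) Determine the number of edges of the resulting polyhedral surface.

A triangular prism: V=6, E=9, F=5.
Attach a triangular antiprism (V=6, E=12, F=8) along a 3-gon: merge 3 vertices and 3 edges, delete both glued faces → V=9, E=18, F=11.
Attach a square prism (V=8, E=12, F=6) along a 4-gon: merge 4 vertices and 4 edges, delete both glued faces → V=13, E=26, F=15.
Attach a 14-gonal bipyramid (V=16, E=42, F=28) along a 3-gon: merge 3 vertices and 3 edges, delete both glued faces → V=26, E=65, F=41.
Check: V − E + F = 26 − 65 + 41 = 2.

65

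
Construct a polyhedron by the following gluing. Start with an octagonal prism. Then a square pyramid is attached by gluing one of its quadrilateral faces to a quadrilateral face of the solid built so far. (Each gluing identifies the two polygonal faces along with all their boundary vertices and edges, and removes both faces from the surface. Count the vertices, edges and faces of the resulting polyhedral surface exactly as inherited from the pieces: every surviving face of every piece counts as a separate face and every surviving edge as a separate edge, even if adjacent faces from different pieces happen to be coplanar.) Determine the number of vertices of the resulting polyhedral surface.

An octagonal prism: V=16, E=24, F=10.
Attach a square pyramid (V=5, E=8, F=5) along a 4-gon: merge 4 vertices and 4 edges, delete both glued faces → V=17, E=28, F=13.
Check: V − E + F = 17 − 28 + 13 = 2.

17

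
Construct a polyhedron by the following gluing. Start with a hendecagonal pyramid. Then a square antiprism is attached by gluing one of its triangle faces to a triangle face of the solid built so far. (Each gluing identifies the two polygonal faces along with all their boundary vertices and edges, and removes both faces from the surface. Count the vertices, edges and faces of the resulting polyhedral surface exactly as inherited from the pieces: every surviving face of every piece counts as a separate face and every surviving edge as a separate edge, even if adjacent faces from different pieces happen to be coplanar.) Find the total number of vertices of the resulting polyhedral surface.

17

A hendecagonal pyramid: V=12, E=22, F=12.
Attach a square antiprism (V=8, E=16, F=10) along a 3-gon: merge 3 vertices and 3 edges, delete both glued faces → V=17, E=35, F=20.
Check: V − E + F = 17 − 35 + 20 = 2.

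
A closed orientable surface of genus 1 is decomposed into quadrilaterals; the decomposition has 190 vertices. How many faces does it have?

χ = 2 − 2·1 = 0, and every face is a square so 4F = 2E.
V − E + F = 0 with E = 4F/2 gives 190 − (4/2 − 1)·F = 0, so F = 190 and E = 380.

190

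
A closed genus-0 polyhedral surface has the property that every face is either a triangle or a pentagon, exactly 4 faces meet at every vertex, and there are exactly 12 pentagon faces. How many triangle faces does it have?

20

Let x be the number of triangles; then F = 12 + x.
Edge–face incidences: 2E = 5·12 + 3·x = 60 + 3x.
Every vertex has degree 4, so 4V = 2E.
Euler: V − E + F = 2 ⇒ (2E)/4 − E + (12 + x) = 2.
Multiply by 8: 2·(2E) − 4·(2E) + 8·(12 + x) = 16, i.e. 96 + 8x − 2·(60 + 3x) = 16.
Collecting terms: 2x − 24 = 16, so 2x = 40, so x = 20.
Then 2E = 60 + 3·20 = 120, so E = 60, V = 2E/4 = 30, F = 12 + 20 = 32.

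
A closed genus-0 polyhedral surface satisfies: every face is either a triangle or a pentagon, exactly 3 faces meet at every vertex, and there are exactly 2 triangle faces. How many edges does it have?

18

Let x be the number of pentagons; then F = 2 + x.
Edge–face incidences: 2E = 3·2 + 5·x = 6 + 5x.
Every vertex has degree 3, so 3V = 2E.
Euler: V − E + F = 2 ⇒ (2E)/3 − E + (2 + x) = 2.
Multiply by 6: 2·(2E) − 3·(2E) + 6·(2 + x) = 12, i.e. 12 + 6x − (6 + 5x) = 12.
Collecting terms: x + 6 = 12, so x = 6.
Then 2E = 6 + 5·6 = 36, so E = 18, V = 2E/3 = 12, F = 2 + 6 = 8.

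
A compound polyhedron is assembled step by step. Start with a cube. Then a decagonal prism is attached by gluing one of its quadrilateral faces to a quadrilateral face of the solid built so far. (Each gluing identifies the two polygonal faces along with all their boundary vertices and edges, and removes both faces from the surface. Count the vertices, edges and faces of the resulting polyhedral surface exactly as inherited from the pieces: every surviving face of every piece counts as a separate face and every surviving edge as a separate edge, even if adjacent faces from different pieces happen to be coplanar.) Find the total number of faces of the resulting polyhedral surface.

A cube: V=8, E=12, F=6.
Attach a decagonal prism (V=20, E=30, F=12) along a 4-gon: merge 4 vertices and 4 edges, delete both glued faces → V=24, E=38, F=16.
Check: V − E + F = 24 − 38 + 16 = 2.

16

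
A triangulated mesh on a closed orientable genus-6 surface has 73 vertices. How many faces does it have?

χ = 2 − 2·6 = -10, and every face is a triangle so 3F = 2E.
V − E + F = -10 with E = 3F/2 gives 73 − (3/2 − 1)·F = -10, so F = 166 and E = 249.

166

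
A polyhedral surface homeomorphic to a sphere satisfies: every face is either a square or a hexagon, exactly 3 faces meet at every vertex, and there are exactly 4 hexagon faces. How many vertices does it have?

16

Let x be the number of squares; then F = 4 + x.
Edge–face incidences: 2E = 6·4 + 4·x = 24 + 4x.
Every vertex has degree 3, so 3V = 2E.
Euler: V − E + F = 2 ⇒ (2E)/3 − E + (4 + x) = 2.
Multiply by 6: 2·(2E) − 3·(2E) + 6·(4 + x) = 12, i.e. 24 + 6x − (24 + 4x) = 12.
Collecting terms: 2x = 12, so x = 6.
Then 2E = 24 + 4·6 = 48, so E = 24, V = 2E/3 = 16, F = 4 + 6 = 10.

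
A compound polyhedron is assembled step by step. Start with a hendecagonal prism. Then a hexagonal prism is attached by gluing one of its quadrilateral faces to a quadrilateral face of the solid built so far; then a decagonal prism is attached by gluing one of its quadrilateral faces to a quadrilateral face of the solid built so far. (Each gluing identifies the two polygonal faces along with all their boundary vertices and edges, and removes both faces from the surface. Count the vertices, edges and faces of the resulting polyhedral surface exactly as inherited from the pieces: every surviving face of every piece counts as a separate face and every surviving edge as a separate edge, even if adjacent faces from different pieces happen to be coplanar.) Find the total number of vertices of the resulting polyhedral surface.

A hendecagonal prism: V=22, E=33, F=13.
Attach a hexagonal prism (V=12, E=18, F=8) along a 4-gon: merge 4 vertices and 4 edges, delete both glued faces → V=30, E=47, F=19.
Attach a decagonal prism (V=20, E=30, F=12) along a 4-gon: merge 4 vertices and 4 edges, delete both glued faces → V=46, E=73, F=29.
Check: V − E + F = 46 − 73 + 29 = 2.

46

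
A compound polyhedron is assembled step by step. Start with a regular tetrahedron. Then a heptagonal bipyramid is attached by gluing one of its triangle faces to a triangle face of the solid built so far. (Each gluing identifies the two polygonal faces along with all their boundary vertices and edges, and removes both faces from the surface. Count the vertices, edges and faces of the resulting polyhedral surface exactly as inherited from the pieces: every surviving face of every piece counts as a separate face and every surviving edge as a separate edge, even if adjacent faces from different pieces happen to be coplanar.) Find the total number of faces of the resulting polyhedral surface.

A regular tetrahedron: V=4, E=6, F=4.
Attach a heptagonal bipyramid (V=9, E=21, F=14) along a 3-gon: merge 3 vertices and 3 edges, delete both glued faces → V=10, E=24, F=16.
Check: V − E + F = 10 − 24 + 16 = 2.

16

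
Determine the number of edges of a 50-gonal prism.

150

A prism on an n-gon has two n-gon bases and n rectangular sides: V = 2·50 = 100, E = 3·50 = 150, F = 50 + 2 = 52.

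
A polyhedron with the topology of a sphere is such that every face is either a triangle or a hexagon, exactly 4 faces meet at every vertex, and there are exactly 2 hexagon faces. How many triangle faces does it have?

Let x be the number of triangles; then F = 2 + x.
Edge–face incidences: 2E = 6·2 + 3·x = 12 + 3x.
Every vertex has degree 4, so 4V = 2E.
Euler: V − E + F = 2 ⇒ (2E)/4 − E + (2 + x) = 2.
Multiply by 8: 2·(2E) − 4·(2E) + 8·(2 + x) = 16, i.e. 16 + 8x − 2·(12 + 3x) = 16.
Collecting terms: 2x − 8 = 16, so 2x = 24, so x = 12.
Then 2E = 12 + 3·12 = 48, so E = 24, V = 2E/4 = 12, F = 2 + 12 = 14.

12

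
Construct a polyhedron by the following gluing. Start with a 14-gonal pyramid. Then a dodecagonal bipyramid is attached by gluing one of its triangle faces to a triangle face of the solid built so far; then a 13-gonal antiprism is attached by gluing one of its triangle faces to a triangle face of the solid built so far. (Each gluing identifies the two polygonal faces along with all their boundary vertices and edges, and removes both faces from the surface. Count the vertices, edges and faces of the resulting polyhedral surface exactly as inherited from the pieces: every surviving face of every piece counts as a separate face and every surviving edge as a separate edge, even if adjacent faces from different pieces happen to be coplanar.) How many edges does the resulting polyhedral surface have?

110

A 14-gonal pyramid: V=15, E=28, F=15.
Attach a dodecagonal bipyramid (V=14, E=36, F=24) along a 3-gon: merge 3 vertices and 3 edges, delete both glued faces → V=26, E=61, F=37.
Attach a 13-gonal antiprism (V=26, E=52, F=28) along a 3-gon: merge 3 vertices and 3 edges, delete both glued faces → V=49, E=110, F=63.
Check: V − E + F = 49 − 110 + 63 = 2.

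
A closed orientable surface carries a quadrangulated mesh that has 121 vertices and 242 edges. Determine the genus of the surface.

1

Every face is a square and each edge borders two faces, so 4F = 2·242, giving F = 121.
χ = V − E + F = 121 − 242 + 121 = 0.
For a closed orientable surface χ = 2 − 2g, so g = (2 − (0))/2 = 1.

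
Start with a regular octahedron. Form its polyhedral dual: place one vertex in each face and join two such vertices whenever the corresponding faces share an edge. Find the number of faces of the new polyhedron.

6

The base solid has V = 6, E = 12, F = 8.
The dual swaps V and F and preserves E: V′ = F = 8, E′ = E = 12, F′ = V = 6.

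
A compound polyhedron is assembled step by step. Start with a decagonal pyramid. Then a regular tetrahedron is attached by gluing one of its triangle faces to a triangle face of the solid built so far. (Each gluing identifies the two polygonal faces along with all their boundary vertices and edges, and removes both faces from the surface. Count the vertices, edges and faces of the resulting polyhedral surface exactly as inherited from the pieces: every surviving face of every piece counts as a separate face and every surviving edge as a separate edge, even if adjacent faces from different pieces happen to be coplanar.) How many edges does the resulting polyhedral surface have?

A decagonal pyramid: V=11, E=20, F=11.
Attach a regular tetrahedron (V=4, E=6, F=4) along a 3-gon: merge 3 vertices and 3 edges, delete both glued faces → V=12, E=23, F=13.
Check: V − E + F = 12 − 23 + 13 = 2.

23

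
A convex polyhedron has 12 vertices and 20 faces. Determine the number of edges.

Here V − E + F = 2.
E = V + F − (2) = 12 + 20 − (2) = 30.

30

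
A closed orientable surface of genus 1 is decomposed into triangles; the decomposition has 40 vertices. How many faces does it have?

χ = 2 − 2·1 = 0, and every face is a triangle so 3F = 2E.
V − E + F = 0 with E = 3F/2 gives 40 − (3/2 − 1)·F = 0, so F = 80 and E = 120.

80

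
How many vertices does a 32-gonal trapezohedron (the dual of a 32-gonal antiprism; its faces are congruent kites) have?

The n-trapezohedron (dual of the n-antiprism) has V = 2·32 + 2 = 66, E = 4·32 = 128, F = 2·32 = 64.

66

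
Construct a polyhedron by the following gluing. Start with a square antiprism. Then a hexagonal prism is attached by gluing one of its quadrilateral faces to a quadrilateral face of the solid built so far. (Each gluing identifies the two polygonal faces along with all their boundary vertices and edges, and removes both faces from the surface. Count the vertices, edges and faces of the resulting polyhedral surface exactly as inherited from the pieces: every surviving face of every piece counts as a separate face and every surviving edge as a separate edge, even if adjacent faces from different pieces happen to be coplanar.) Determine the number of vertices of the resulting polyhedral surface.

16

A square antiprism: V=8, E=16, F=10.
Attach a hexagonal prism (V=12, E=18, F=8) along a 4-gon: merge 4 vertices and 4 edges, delete both glued faces → V=16, E=30, F=16.
Check: V − E + F = 16 − 30 + 16 = 2.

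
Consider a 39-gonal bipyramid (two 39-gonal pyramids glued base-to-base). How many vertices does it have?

A bipyramid over an n-gon has 2n triangular faces and n + 2 vertices: V = 39 + 2 = 41, E = 3·39 = 117, F = 2·39 = 78.

41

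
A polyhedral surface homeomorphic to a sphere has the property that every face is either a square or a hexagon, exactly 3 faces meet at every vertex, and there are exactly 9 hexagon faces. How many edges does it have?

Let x be the number of squares; then F = 9 + x.
Edge–face incidences: 2E = 6·9 + 4·x = 54 + 4x.
Every vertex has degree 3, so 3V = 2E.
Euler: V − E + F = 2 ⇒ (2E)/3 − E + (9 + x) = 2.
Multiply by 6: 2·(2E) − 3·(2E) + 6·(9 + x) = 12, i.e. 54 + 6x − (54 + 4x) = 12.
Collecting terms: 2x = 12, so x = 6.
Then 2E = 54 + 4·6 = 78, so E = 39, V = 2E/3 = 26, F = 9 + 6 = 15.

39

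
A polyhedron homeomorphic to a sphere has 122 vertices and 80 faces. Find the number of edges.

Here V − E + F = 2.
E = V + F − (2) = 122 + 80 − (2) = 200.

200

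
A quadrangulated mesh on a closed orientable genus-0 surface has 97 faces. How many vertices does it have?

χ = 2 − 2·0 = 2, and every face is a square so 4F = 2E.
E = 4·97/2 = 194. Then V = 2 + E − F = 2 + 194 − 97 = 99.

99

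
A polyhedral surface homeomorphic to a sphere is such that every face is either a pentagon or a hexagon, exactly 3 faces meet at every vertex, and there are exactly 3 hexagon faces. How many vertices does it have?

Let x be the number of pentagons; then F = 3 + x.
Edge–face incidences: 2E = 6·3 + 5·x = 18 + 5x.
Every vertex has degree 3, so 3V = 2E.
Euler: V − E + F = 2 ⇒ (2E)/3 − E + (3 + x) = 2.
Multiply by 6: 2·(2E) − 3·(2E) + 6·(3 + x) = 12, i.e. 18 + 6x − (18 + 5x) = 12.
Collecting terms: x = 12.
Then 2E = 18 + 5·12 = 78, so E = 39, V = 2E/3 = 26, F = 3 + 12 = 15.

26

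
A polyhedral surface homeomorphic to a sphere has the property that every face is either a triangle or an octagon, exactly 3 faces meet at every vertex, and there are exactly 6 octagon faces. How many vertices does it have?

24

Let x be the number of triangles; then F = 6 + x.
Edge–face incidences: 2E = 8·6 + 3·x = 48 + 3x.
Every vertex has degree 3, so 3V = 2E.
Euler: V − E + F = 2 ⇒ (2E)/3 − E + (6 + x) = 2.
Multiply by 6: 2·(2E) − 3·(2E) + 6·(6 + x) = 12, i.e. 36 + 6x − (48 + 3x) = 12.
Collecting terms: 3x − 12 = 12, so 3x = 24, so x = 8.
Then 2E = 48 + 3·8 = 72, so E = 36, V = 2E/3 = 24, F = 6 + 8 = 14.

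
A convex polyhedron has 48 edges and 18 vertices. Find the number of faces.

Here V − E + F = 2.
F = 2 − V + E = 2 − 18 + 48 = 32.

32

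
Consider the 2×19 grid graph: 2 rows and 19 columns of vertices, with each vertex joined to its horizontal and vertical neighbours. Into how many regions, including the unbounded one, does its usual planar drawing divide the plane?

19

The grid has V = 2·19 = 38 vertices and E = 2·18 + 19·1 = 55 edges.
F = 2 − V + E = 2 − 38 + 55 = 19.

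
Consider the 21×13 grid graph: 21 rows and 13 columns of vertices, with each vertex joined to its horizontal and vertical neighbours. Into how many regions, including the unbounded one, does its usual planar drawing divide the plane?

The grid has V = 21·13 = 273 vertices and E = 21·12 + 13·20 = 512 edges.
F = 2 − V + E = 2 − 273 + 512 = 241.

241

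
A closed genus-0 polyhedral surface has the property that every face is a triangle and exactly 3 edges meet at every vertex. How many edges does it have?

6

Each face has 3 edges and each edge borders two faces, so 2E = 3F.
Each vertex has degree 3, so 3V = 2E and hence V = 3F/3.
Euler: V − E + F = 2 ⇒ (3F/3) − (3F/2) + F = 2.
Multiply by 6: (6 − 9 + 6)F = 12, i.e. 3F = 12.
So F = 4, E = 3·4/2 = 6, V = 3·4/3 = 4.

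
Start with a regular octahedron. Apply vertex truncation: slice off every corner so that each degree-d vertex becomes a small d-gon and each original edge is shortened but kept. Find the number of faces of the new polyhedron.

The base solid has V = 6, E = 12, F = 8.
Truncation replaces each original edge-end by a new vertex, so V′ = 2E = 24.
Each original edge survives, and each old vertex of degree d contributes d new edges; summing degrees gives Σd = 2E, so E′ = E + 2E = 3E = 36.
Each original face survives and each original vertex becomes one new face: F′ = F + V = 14.

14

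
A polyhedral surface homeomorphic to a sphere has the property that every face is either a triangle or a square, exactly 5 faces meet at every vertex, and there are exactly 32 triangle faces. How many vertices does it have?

24

Let x be the number of squares; then F = 32 + x.
Edge–face incidences: 2E = 3·32 + 4·x = 96 + 4x.
Every vertex has degree 5, so 5V = 2E.
Euler: V − E + F = 2 ⇒ (2E)/5 − E + (32 + x) = 2.
Multiply by 10: 2·(2E) − 5·(2E) + 10·(32 + x) = 20, i.e. 320 + 10x − 3·(96 + 4x) = 20.
Collecting terms: −2x + 32 = 20, so −2x = −12, so x = 6.
Then 2E = 96 + 4·6 = 120, so E = 60, V = 2E/5 = 24, F = 32 + 6 = 38.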